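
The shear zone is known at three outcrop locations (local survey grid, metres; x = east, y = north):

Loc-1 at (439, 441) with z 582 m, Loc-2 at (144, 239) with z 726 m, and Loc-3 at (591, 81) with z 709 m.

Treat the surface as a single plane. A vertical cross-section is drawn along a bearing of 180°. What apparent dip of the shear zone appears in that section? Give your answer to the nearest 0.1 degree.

Two edge vectors: Loc-1→Loc-2 = (-295, -202, 144), Loc-1→Loc-3 = (152, -360, 127).
Normal n = (Loc-1→Loc-2) × (Loc-1→Loc-3) = (26186, 59353, 136904).
So ∂z/∂x = −n_x/n_z = −0.19127 and ∂z/∂y = −n_y/n_z = −0.43354.
Unit vector along 180° is (sin 180°, cos 180°) = (0.0000, -1.0000).
Slope in that direction = a·(0.0000) + b·(-1.0000) = 0.43354.
Apparent dip = arctan|0.43354| = 23.4° (true dip is 25.4°, so apparent ≤ true as expected).

23.4°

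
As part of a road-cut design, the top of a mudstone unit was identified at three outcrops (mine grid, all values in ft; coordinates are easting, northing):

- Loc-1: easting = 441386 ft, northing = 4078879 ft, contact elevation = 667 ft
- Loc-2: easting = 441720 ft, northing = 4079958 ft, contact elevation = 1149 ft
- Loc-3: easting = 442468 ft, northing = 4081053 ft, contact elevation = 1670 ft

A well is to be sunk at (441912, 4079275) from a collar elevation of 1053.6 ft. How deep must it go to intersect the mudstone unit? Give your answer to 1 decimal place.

Let the plane be z = a·easting + b·northing + c.
Loc-2−Loc-1: 334a + 1079b = 482;  Loc-3−Loc-1: 1082a + 2174b = 1003.
Solving gives a = 0.077870320, b = 0.422605480.
Then c = 667 − a·441386 − b·4078879 = −1757460.49.
At (441912, 4079275): z_contact = 34411.83 + 1723923.97 − 1757460.49 = 875.31 ft.
Depth below ground = 1053.6 − 875.31 = 178.3 ft.

178.3 ft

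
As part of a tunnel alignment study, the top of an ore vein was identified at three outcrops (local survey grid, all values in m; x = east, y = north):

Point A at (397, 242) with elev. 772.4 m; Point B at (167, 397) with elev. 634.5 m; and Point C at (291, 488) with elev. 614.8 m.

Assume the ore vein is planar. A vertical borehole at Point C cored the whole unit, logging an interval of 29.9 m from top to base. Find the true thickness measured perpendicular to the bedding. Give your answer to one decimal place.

Let the plane be z = a·x + b·y + c.
Point B−Point A: −230a + 155b = −137.9;  Point C−Point A: −106a + 246b = −157.6.
Solving gives a = 0.23650, b = −0.53874.
|∇z| = √(a²+b²) = 0.58837, so dip δ = arctan(0.58837) = 30.47°.
True thickness = vertical thickness × cos δ = 29.9 × cos 30.47° = 25.8 m.

25.8 m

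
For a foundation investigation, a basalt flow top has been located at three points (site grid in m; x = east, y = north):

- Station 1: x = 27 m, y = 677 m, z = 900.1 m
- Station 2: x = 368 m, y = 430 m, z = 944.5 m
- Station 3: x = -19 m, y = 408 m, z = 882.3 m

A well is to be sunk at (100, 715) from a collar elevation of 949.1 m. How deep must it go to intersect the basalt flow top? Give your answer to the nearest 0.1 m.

Two edge vectors: Station 1→Station 2 = (341, -247, 44.4), Station 1→Station 3 = (-46, -269, -17.8).
Normal n = (Station 1→Station 2) × (Station 1→Station 3) = (16340.2, 4027.4, -103091).
So ∂z/∂x = −n_x/n_z = 0.15850 and ∂z/∂y = −n_y/n_z = 0.03907.
Intercept c from Station 1: 900.1 − 4.28 − 26.45 = 869.37.
At (100, 715): z_contact = 15.85 + 27.93 + 869.37 = 913.16 m.
Depth below ground = 949.1 − 913.16 = 35.9 m.

35.9 m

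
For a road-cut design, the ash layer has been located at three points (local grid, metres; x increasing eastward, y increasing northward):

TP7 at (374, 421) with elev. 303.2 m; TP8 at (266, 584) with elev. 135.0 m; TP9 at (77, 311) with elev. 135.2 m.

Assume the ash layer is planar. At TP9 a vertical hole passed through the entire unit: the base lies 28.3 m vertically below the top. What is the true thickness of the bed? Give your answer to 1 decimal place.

Let the plane be z = a·x + b·y + c.
TP8−TP7: −108a + 163b = −168.2;  TP9−TP7: −297a − 110b = −168.
Solving gives a = 0.76108, b = −0.52763.
|∇z| = √(a²+b²) = 0.92608, so dip δ = arctan(0.92608) = 42.80°.
True thickness = vertical thickness × cos δ = 28.3 × cos 42.80° = 20.8 m.

20.8 m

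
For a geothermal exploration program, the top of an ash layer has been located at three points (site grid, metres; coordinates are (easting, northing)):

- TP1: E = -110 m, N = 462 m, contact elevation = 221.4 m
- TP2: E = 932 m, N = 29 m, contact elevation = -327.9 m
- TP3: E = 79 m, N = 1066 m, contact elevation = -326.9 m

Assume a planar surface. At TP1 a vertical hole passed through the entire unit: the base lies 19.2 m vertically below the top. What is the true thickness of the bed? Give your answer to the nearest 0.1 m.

13.3 m

Two edge vectors: TP1→TP2 = (1042, -433, -549.3), TP1→TP3 = (189, 604, -548.3).
Normal n = (TP1→TP2) × (TP1→TP3) = (569191.1, 467510.9, 711205).
So ∂z/∂E = −n_x/n_z = −0.80032 and ∂z/∂N = −n_y/n_z = −0.65735.
|∇z| = √(a²+b²) = 1.03567, so dip δ = arctan(1.03567) = 46.00°.
True thickness = vertical thickness × cos δ = 19.2 × cos 46.00° = 13.3 m.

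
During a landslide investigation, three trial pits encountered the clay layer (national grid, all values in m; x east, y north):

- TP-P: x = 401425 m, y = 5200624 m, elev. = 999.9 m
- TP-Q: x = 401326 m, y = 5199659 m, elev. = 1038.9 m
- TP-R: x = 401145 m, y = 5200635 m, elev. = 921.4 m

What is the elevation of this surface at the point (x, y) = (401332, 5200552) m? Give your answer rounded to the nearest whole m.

Two edge vectors: TP-P→TP-Q = (-99, -965, 39), TP-P→TP-R = (-280, 11, -78.5).
Normal n = (TP-P→TP-Q) × (TP-P→TP-R) = (75323.5, -18691.5, -271289).
So ∂z/∂x = −n_x/n_z = 0.27765040 and ∂z/∂y = −n_y/n_z = −0.06889885.
Intercept c from TP-P: 999.9 − 111455.81 + 358317.01 = 247861.10.
At (401332, 5200552): z = 111430.0 − 358312.0 + 247861.10 = 979.0 m.

979 m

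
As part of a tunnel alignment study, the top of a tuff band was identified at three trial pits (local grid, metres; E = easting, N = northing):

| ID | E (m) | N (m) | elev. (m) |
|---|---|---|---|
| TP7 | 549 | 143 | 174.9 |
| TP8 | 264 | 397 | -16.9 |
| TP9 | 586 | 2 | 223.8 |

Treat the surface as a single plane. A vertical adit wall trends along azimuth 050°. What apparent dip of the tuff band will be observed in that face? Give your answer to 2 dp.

Let the plane be z = a·E + b·N + c.
TP8−TP7: −285a + 254b = −191.8;  TP9−TP7: 37a − 141b = 48.9.
Solving gives a = 0.47498, b = −0.22217.
Unit vector along 050° is (sin 50°, cos 50°) = (0.7660, 0.6428).
Slope in that direction = a·(0.7660) + b·(0.6428) = 0.22105.
Apparent dip = arctan|0.22105| = 12.46° (true dip is 27.7°, so apparent ≤ true as expected).

12.46°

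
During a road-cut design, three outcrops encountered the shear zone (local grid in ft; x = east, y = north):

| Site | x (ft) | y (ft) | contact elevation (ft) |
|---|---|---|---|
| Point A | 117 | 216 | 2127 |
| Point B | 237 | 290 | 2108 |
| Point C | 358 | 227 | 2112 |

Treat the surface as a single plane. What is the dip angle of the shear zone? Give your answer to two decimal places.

Two edge vectors: Point A→Point B = (120, 74, -19), Point A→Point C = (241, 11, -15).
Normal n = (Point A→Point B) × (Point A→Point C) = (-901, -2779, -16514).
So ∂z/∂x = −n_x/n_z = −0.05456 and ∂z/∂y = −n_y/n_z = −0.16828.
Gradient magnitude |∇z| = √(a² + b²) = √(0.00298 + 0.02832) = 0.17691.
True dip = arctan(0.17691) = 10.03°, dipping toward NNE (azimuth ≈ 018°).

10.03°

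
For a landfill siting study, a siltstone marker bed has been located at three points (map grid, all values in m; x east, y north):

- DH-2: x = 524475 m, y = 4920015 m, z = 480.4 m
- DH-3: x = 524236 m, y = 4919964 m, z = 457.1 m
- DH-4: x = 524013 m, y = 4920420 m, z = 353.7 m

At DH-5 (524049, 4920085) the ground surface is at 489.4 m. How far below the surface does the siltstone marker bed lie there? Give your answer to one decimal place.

76.6 m

Two edge vectors: DH-2→DH-3 = (-239, -51, -23.3), DH-2→DH-4 = (-462, 405, -126.7).
Normal n = (DH-2→DH-3) × (DH-2→DH-4) = (15898.2, -19516.7, -120357).
So ∂z/∂x = −n_x/n_z = 0.132092026 and ∂z/∂y = −n_y/n_z = −0.162156750.
Intercept c from DH-2: 480.4 − 69278.97 + 797813.64 = 729015.08.
At (524049, 4920085): z_contact = 69222.69 − 797824.99 + 729015.08 = 412.78 m.
Depth below ground = 489.4 − 412.78 = 76.6 m.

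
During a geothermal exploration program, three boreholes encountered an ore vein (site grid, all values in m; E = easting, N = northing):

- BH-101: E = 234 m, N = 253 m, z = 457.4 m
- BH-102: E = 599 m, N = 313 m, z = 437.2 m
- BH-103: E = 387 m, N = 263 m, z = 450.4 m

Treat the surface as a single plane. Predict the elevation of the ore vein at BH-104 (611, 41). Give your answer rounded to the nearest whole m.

463 m

Let the plane be z = a·E + b·N + c.
BH-102−BH-101: 365a + 60b = −20.2;  BH-103−BH-101: 153a + 10b = −7.
Solving gives a = −0.03942, b = −0.09685.
Then c = 457.4 − a·234 − b·253 = 491.13.
At (611, 41): z = −24.1 − 4.0 + 491.13 = 463.1 m.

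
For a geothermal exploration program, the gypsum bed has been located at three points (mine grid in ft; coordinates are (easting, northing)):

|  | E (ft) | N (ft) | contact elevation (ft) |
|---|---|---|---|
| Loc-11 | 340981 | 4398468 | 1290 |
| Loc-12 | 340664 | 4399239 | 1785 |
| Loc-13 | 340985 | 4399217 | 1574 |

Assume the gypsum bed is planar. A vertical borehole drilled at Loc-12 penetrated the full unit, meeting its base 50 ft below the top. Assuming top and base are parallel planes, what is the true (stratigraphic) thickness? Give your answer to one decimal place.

Let the plane be z = a·E + b·N + c.
Loc-12−Loc-11: −317a + 771b = 495;  Loc-13−Loc-11: 4a + 749b = 284.
Solving gives a = −0.63110, b = 0.38254.
|∇z| = √(a²+b²) = 0.73799, so dip δ = arctan(0.73799) = 36.43°.
True thickness = vertical thickness × cos δ = 50 × cos 36.43° = 40.2 ft.

40.2 ft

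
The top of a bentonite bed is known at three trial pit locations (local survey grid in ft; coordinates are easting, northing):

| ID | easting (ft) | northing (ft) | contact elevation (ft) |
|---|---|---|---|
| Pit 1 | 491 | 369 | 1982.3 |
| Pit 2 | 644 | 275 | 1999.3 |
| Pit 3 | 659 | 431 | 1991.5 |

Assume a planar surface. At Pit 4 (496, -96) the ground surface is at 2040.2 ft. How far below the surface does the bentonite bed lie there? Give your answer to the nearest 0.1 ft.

30.9 ft

Two edge vectors: Pit 1→Pit 2 = (153, -94, 17), Pit 1→Pit 3 = (168, 62, 9.2).
Normal n = (Pit 1→Pit 2) × (Pit 1→Pit 3) = (-1918.8, 1448.4, 25278).
So ∂z/∂easting = −n_x/n_z = 0.07591 and ∂z/∂northing = −n_y/n_z = −0.05730.
Intercept c from Pit 1: 1982.3 − 37.27 + 21.14 = 1966.17.
At (496, -96): z_contact = 37.65 + 5.50 + 1966.17 = 2009.32 ft.
Depth below ground = 2040.2 − 2009.32 = 30.9 ft.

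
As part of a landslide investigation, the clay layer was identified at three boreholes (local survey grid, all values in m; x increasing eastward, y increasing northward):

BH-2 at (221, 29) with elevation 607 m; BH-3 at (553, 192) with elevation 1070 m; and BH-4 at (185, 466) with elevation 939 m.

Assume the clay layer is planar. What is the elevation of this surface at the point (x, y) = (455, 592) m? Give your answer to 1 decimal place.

1310.0 m

Two edge vectors: BH-2→BH-3 = (332, 163, 463), BH-2→BH-4 = (-36, 437, 332).
Normal n = (BH-2→BH-3) × (BH-2→BH-4) = (-148215, -126892, 150952).
So ∂z/∂x = −n_x/n_z = 0.98187 and ∂z/∂y = −n_y/n_z = 0.84061.
Intercept c from BH-2: 607 − 216.99 − 24.38 = 365.63.
At (455, 592): z = 446.8 + 497.6 + 365.63 = 1310.0 m.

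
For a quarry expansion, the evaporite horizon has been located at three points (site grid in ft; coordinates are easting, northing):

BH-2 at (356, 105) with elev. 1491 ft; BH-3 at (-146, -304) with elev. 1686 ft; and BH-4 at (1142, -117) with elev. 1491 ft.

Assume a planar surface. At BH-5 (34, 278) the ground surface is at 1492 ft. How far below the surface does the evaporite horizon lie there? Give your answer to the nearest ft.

Let the plane be z = a·easting + b·northing + c.
BH-3−BH-2: −502a − 409b = 195;  BH-4−BH-2: 786a − 222b = 0.
Solving gives a = −0.10000, b = −0.35404.
Then c = 1491 − a·356 − b·105 = 1563.77.
At (34, 278): z_contact = −3.4 − 98.4 + 1563.77 = 1461.9 ft.
Depth below ground = 1492 − 1461.9 = 30 ft.

30 ft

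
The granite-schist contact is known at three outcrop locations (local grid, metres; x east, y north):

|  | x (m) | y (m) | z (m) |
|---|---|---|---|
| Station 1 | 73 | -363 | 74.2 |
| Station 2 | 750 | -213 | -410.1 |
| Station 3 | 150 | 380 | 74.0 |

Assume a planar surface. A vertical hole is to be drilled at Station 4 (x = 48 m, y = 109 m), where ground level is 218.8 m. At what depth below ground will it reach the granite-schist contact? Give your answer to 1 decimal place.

Two edge vectors: Station 1→Station 2 = (677, 150, -484.3), Station 1→Station 3 = (77, 743, -0.2).
Normal n = (Station 1→Station 2) × (Station 1→Station 3) = (359804.9, -37155.7, 491461).
So ∂z/∂x = −n_x/n_z = −0.73211 and ∂z/∂y = −n_y/n_z = 0.07560.
Intercept c from Station 1: 74.2 + 53.44 + 27.44 = 155.09.
At (48, 109): z_contact = −35.14 + 8.24 + 155.09 = 128.19 m.
Depth below ground = 218.8 − 128.19 = 90.6 m.

90.6 m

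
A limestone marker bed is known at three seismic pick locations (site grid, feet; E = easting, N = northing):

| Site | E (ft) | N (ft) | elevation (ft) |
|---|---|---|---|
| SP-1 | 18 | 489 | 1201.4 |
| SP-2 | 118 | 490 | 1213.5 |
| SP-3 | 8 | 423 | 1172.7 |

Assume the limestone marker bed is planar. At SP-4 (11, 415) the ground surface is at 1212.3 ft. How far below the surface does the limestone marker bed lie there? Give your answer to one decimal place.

Let the plane be z = a·E + b·N + c.
SP-2−SP-1: 100a + 1b = 12.1;  SP-3−SP-1: −10a − 66b = −28.7.
Solving gives a = 0.11683, b = 0.41715.
Then c = 1201.4 − a·18 − b·489 = 995.31.
At (11, 415): z_contact = 1.29 + 173.12 + 995.31 = 1169.71 ft.
Depth below ground = 1212.3 − 1169.71 = 42.6 ft.

42.6 ft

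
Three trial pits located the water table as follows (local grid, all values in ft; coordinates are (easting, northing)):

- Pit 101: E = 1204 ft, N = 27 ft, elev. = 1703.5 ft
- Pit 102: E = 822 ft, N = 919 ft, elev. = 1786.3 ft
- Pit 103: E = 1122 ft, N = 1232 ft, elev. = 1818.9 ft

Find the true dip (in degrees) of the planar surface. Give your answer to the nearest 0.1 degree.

Let the plane be z = a·E + b·N + c.
Pit 102−Pit 101: −382a + 892b = 82.8;  Pit 103−Pit 101: −82a + 1205b = 115.4.
Solving gives a = 0.00817, b = 0.09632.
Gradient magnitude |∇z| = √(a² + b²) = √(0.00007 + 0.00928) = 0.09667.
True dip = arctan(0.09667) = 5.5°, dipping toward S (azimuth ≈ 185°).

5.5°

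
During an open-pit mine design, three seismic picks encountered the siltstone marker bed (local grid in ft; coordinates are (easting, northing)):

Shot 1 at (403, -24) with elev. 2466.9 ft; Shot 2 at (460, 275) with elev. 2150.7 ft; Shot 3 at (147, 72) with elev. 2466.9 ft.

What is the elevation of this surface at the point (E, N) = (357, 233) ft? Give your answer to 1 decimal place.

2230.3 ft

Let the plane be z = a·E + b·N + c.
Shot 2−Shot 1: 57a + 299b = −316.2;  Shot 3−Shot 1: −256a + 96b = 0.
Solving gives a = −0.37011, b = −0.98697.
Then c = 2466.9 − a·403 − b·-24 = 2592.37.
At (357, 233): z = −132.1 − 230.0 + 2592.37 = 2230.3 ft.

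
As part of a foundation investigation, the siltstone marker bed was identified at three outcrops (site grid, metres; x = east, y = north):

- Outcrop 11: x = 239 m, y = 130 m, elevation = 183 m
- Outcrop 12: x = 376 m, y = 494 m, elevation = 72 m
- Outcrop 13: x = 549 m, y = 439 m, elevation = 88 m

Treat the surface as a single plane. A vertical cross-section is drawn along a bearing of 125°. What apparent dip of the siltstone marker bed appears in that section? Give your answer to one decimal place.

Two edge vectors: Outcrop 11→Outcrop 12 = (137, 364, -111), Outcrop 11→Outcrop 13 = (310, 309, -95).
Normal n = (Outcrop 11→Outcrop 12) × (Outcrop 11→Outcrop 13) = (-281, -21395, -70507).
So ∂z/∂x = −n_x/n_z = −0.00399 and ∂z/∂y = −n_y/n_z = −0.30345.
Unit vector along 125° is (sin 125°, cos 125°) = (0.8192, -0.5736).
Slope in that direction = a·(0.8192) + b·(-0.5736) = 0.17078.
Apparent dip = arctan|0.17078| = 9.7° (true dip is 16.9°, so apparent ≤ true as expected).

9.7°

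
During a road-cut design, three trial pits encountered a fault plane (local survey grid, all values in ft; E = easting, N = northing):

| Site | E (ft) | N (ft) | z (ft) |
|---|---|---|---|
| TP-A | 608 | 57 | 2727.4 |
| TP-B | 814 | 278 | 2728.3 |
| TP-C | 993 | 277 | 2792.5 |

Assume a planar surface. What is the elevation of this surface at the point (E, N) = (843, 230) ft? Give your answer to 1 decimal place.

Two edge vectors: TP-A→TP-B = (206, 221, 0.9), TP-A→TP-C = (385, 220, 65.1).
Normal n = (TP-A→TP-B) × (TP-A→TP-C) = (14189.1, -13064.1, -39765).
So ∂z/∂E = −n_x/n_z = 0.35682 and ∂z/∂N = −n_y/n_z = −0.32853.
Intercept c from TP-A: 2727.4 − 216.95 + 18.73 = 2529.18.
At (843, 230): z = 300.8 − 75.6 + 2529.18 = 2754.4 ft.

2754.4 ft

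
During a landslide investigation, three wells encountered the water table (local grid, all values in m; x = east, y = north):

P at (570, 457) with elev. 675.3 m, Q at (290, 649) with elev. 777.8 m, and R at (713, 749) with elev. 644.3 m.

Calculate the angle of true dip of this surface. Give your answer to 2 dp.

Two edge vectors: P→Q = (-280, 192, 102.5), P→R = (143, 292, -31).
Normal n = (P→Q) × (P→R) = (-35882, 5977.5, -109216).
So ∂z/∂x = −n_x/n_z = −0.32854 and ∂z/∂y = −n_y/n_z = 0.05473.
Gradient magnitude |∇z| = √(a² + b²) = √(0.10794 + 0.00300) = 0.33307.
True dip = arctan(0.33307) = 18.42°, dipping toward E (azimuth ≈ 099°).

18.42°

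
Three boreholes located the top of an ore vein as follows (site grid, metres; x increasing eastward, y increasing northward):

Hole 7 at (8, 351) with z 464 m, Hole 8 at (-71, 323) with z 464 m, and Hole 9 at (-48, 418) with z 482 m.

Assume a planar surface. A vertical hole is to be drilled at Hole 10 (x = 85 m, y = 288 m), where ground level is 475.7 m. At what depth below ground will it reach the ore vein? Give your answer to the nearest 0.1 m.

Two edge vectors: Hole 7→Hole 8 = (-79, -28, 0), Hole 7→Hole 9 = (-56, 67, 18).
Normal n = (Hole 7→Hole 8) × (Hole 7→Hole 9) = (-504, 1422, -6861).
So ∂z/∂x = −n_x/n_z = −0.07346 and ∂z/∂y = −n_y/n_z = 0.20726.
Intercept c from Hole 7: 464 + 0.59 − 72.75 = 391.84.
At (85, 288): z_contact = −6.24 + 59.69 + 391.84 = 445.29 m.
Depth below ground = 475.7 − 445.29 = 30.4 m.

30.4 m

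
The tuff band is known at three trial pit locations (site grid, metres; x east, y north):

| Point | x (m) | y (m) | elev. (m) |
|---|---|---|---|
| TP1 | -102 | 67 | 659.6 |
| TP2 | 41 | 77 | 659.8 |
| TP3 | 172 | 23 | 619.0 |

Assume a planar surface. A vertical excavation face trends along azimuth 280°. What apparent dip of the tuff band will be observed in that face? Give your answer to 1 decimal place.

Let the plane be z = a·x + b·y + c.
TP2−TP1: 143a + 10b = 0.2;  TP3−TP1: 274a − 44b = −40.6.
Solving gives a = −0.04398, b = 0.64887.
Unit vector along 280° is (sin 280°, cos 280°) = (-0.9848, 0.1736).
Slope in that direction = a·(-0.9848) + b·(0.1736) = 0.15598.
Apparent dip = arctan|0.15598| = 8.9° (true dip is 33.0°, so apparent ≤ true as expected).

8.9°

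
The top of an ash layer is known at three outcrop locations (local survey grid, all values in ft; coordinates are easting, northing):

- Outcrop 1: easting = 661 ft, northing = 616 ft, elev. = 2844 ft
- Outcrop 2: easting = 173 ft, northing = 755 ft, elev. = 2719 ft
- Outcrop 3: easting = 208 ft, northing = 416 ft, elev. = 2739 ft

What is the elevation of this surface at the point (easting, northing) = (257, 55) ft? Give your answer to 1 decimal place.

Two edge vectors: Outcrop 1→Outcrop 2 = (-488, 139, -125), Outcrop 1→Outcrop 3 = (-453, -200, -105).
Normal n = (Outcrop 1→Outcrop 2) × (Outcrop 1→Outcrop 3) = (-39595, 5385, 160567).
So ∂z/∂easting = −n_x/n_z = 0.24659 and ∂z/∂northing = −n_y/n_z = −0.03354.
Intercept c from Outcrop 1: 2844 − 163.00 + 20.66 = 2701.66.
At (257, 55): z = 63.4 − 1.8 + 2701.66 = 2763.2 ft.

2763.2 ft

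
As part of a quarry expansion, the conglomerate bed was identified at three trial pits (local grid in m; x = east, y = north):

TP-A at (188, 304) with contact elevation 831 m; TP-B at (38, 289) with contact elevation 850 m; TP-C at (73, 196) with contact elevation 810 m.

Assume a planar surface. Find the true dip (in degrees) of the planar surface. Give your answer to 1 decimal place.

Let the plane be z = a·x + b·y + c.
TP-B−TP-A: −150a − 15b = 19;  TP-C−TP-A: −115a − 108b = −21.
Solving gives a = −0.16352, b = 0.36857.
Gradient magnitude |∇z| = √(a² + b²) = √(0.02674 + 0.13584) = 0.40321.
True dip = arctan(0.40321) = 22.0°, dipping toward SSE (azimuth ≈ 156°).

22.0°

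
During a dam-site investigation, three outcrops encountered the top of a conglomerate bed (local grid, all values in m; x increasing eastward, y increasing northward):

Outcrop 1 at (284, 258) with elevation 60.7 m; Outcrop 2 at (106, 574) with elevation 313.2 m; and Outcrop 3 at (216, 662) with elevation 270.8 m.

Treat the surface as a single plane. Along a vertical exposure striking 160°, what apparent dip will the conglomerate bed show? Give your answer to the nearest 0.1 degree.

31.7°

Two edge vectors: Outcrop 1→Outcrop 2 = (-178, 316, 252.5), Outcrop 1→Outcrop 3 = (-68, 404, 210.1).
Normal n = (Outcrop 1→Outcrop 2) × (Outcrop 1→Outcrop 3) = (-35618.4, 20227.8, -50424).
So ∂z/∂x = −n_x/n_z = −0.70638 and ∂z/∂y = −n_y/n_z = 0.40115.
Unit vector along 160° is (sin 160°, cos 160°) = (0.3420, -0.9397).
Slope in that direction = a·(0.3420) + b·(-0.9397) = −0.61856.
Apparent dip = arctan|0.61856| = 31.7° (true dip is 39.1°, so apparent ≤ true as expected).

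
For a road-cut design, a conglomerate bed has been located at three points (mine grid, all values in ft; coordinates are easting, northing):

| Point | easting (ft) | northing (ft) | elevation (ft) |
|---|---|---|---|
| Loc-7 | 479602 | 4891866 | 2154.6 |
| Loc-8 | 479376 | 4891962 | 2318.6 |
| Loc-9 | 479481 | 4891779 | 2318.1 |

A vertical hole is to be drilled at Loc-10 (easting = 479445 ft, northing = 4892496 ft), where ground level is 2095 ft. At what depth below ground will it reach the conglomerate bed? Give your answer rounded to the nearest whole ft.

135 ft

Let the plane be z = a·easting + b·northing + c.
Loc-8−Loc-7: −226a + 96b = 164;  Loc-9−Loc-7: −121a − 87b = 163.5.
Solving gives a = −0.95798964, b = −0.54693395.
Then c = 2154.6 − a·479602 − b·4891866 = 3137135.93.
At (479445, 4892496): z_contact = −459303.3 − 2675872.1 + 3137135.93 = 1960.4 ft.
Depth below ground = 2095 − 1960.4 = 135 ft.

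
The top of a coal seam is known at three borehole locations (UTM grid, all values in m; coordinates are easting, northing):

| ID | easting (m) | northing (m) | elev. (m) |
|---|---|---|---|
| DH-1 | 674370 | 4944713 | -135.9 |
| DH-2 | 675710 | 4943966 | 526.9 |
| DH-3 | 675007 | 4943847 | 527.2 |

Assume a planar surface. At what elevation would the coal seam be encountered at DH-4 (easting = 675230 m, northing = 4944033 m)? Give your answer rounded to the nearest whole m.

426 m

Let the plane be z = a·easting + b·northing + c.
DH-2−DH-1: 1340a − 747b = 662.8;  DH-3−DH-1: 637a − 866b = 663.1.
Solving gives a = 0.11488312, b = −0.68120029.
Then c = -135.9 − a·674370 − b·4944713 = 3290730.30.
At (675230, 4944033): z = 77572.5 − 3367876.7 + 3290730.30 = 426.1 m.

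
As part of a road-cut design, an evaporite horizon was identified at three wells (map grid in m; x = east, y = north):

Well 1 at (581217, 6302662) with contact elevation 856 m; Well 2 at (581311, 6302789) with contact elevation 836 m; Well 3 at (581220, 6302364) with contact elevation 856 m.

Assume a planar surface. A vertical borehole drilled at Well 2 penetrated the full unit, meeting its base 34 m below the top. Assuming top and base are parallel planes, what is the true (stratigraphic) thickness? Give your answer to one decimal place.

Two edge vectors: Well 1→Well 2 = (94, 127, -20), Well 1→Well 3 = (3, -298, 0).
Normal n = (Well 1→Well 2) × (Well 1→Well 3) = (-5960, -60, -28393).
So ∂z/∂x = −n_x/n_z = −0.20991 and ∂z/∂y = −n_y/n_z = −0.00211.
|∇z| = √(a²+b²) = 0.20992, so dip δ = arctan(0.20992) = 11.86°.
True thickness = vertical thickness × cos δ = 34 × cos 11.86° = 33.3 m.

33.3 m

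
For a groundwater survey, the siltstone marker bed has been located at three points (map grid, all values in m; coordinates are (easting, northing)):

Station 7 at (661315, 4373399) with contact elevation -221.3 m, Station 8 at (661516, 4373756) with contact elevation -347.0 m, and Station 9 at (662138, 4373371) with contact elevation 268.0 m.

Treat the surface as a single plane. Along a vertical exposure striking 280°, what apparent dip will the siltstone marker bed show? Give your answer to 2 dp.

Let the plane be z = a·E + b·N + c.
Station 8−Station 7: 201a + 357b = −125.7;  Station 9−Station 7: 823a − 28b = 489.3.
Solving gives a = 0.57160, b = −0.67393.
Unit vector along 280° is (sin 280°, cos 280°) = (-0.9848, 0.1736).
Slope in that direction = a·(-0.9848) + b·(0.1736) = −0.67995.
Apparent dip = arctan|0.67995| = 34.21° (true dip is 41.5°, so apparent ≤ true as expected).

34.21°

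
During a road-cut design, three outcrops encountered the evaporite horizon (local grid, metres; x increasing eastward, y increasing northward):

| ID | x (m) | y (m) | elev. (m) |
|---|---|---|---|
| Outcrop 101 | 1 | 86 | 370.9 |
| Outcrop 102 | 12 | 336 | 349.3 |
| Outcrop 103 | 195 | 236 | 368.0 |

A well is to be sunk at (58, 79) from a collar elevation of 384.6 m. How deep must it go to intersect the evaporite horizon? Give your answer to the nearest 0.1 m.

10.0 m

Two edge vectors: Outcrop 101→Outcrop 102 = (11, 250, -21.6), Outcrop 101→Outcrop 103 = (194, 150, -2.9).
Normal n = (Outcrop 101→Outcrop 102) × (Outcrop 101→Outcrop 103) = (2515, -4158.5, -46850).
So ∂z/∂x = −n_x/n_z = 0.05368 and ∂z/∂y = −n_y/n_z = −0.08876.
Intercept c from Outcrop 101: 370.9 − 0.05 + 7.63 = 378.48.
At (58, 79): z_contact = 3.11 − 7.01 + 378.48 = 374.58 m.
Depth below ground = 384.6 − 374.58 = 10.0 m.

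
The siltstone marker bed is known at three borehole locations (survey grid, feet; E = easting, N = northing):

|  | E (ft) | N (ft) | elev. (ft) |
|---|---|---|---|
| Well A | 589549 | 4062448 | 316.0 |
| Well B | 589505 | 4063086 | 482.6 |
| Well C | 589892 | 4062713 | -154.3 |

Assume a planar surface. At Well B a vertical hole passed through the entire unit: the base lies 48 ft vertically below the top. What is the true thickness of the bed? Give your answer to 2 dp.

26.61 ft

Let the plane be z = a·E + b·N + c.
Well B−Well A: −44a + 638b = 166.6;  Well C−Well A: 343a + 265b = −470.3.
Solving gives a = −1.49332, b = 0.15814.
|∇z| = √(a²+b²) = 1.50167, so dip δ = arctan(1.50167) = 56.34°.
True thickness = vertical thickness × cos δ = 48 × cos 56.34° = 26.61 ft.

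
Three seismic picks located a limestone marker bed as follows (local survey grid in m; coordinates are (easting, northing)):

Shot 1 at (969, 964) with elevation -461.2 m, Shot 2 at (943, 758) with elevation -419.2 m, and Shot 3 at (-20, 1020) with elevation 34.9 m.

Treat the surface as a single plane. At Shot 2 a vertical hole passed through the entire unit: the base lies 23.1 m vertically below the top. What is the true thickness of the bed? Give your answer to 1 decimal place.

20.4 m

Two edge vectors: Shot 1→Shot 2 = (-26, -206, 42), Shot 1→Shot 3 = (-989, 56, 496.1).
Normal n = (Shot 1→Shot 2) × (Shot 1→Shot 3) = (-104548.6, -28639.4, -205190).
So ∂z/∂E = −n_x/n_z = −0.50952 and ∂z/∂N = −n_y/n_z = −0.13958.
|∇z| = √(a²+b²) = 0.52829, so dip δ = arctan(0.52829) = 27.85°.
True thickness = vertical thickness × cos δ = 23.1 × cos 27.85° = 20.4 m.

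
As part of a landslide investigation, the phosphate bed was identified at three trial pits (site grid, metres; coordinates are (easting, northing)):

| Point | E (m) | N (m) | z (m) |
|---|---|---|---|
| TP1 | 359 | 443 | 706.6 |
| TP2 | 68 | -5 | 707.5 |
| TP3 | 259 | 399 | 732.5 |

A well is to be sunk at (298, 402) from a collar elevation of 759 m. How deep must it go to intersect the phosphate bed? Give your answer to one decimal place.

Let the plane be z = a·E + b·N + c.
TP2−TP1: −291a − 448b = 0.9;  TP3−TP1: −100a − 44b = 25.9.
Solving gives a = −0.36141, b = 0.23274.
Then c = 706.6 − a·359 − b·443 = 733.24.
At (298, 402): z_contact = −107.70 + 93.56 + 733.24 = 719.10 m.
Depth below ground = 759 − 719.10 = 39.9 m.

39.9 m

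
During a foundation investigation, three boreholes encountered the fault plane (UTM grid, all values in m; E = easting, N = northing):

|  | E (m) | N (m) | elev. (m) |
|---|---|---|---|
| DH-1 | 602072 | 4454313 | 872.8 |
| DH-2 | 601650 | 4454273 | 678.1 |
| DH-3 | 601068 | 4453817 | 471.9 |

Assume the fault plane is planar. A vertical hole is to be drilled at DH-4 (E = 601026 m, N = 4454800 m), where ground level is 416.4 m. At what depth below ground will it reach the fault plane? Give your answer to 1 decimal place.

117.3 m

Let the plane be z = a·E + b·N + c.
DH-2−DH-1: −422a − 40b = −194.7;  DH-3−DH-1: −1004a − 496b = −400.9.
Solving gives a = 0.476111426, b = −0.155475549.
Then c = 872.8 − a·602072 − b·4454313 = 406756.20.
At (601026, 4454800): z_contact = 286155.35 − 692612.47 + 406756.20 = 299.07 m.
Depth below ground = 416.4 − 299.07 = 117.3 m.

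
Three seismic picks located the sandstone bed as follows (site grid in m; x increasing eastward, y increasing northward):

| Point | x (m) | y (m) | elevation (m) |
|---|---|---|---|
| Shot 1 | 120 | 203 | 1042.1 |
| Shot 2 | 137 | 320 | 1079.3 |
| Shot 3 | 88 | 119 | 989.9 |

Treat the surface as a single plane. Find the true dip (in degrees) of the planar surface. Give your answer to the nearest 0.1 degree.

Two edge vectors: Shot 1→Shot 2 = (17, 117, 37.2), Shot 1→Shot 3 = (-32, -84, -52.2).
Normal n = (Shot 1→Shot 2) × (Shot 1→Shot 3) = (-2982.6, -303, 2316).
So ∂z/∂x = −n_x/n_z = 1.28782 and ∂z/∂y = −n_y/n_z = 0.13083.
Gradient magnitude |∇z| = √(a² + b²) = √(1.65849 + 0.01712) = 1.29445.
True dip = arctan(1.29445) = 52.3°, dipping toward W (azimuth ≈ 264°).

52.3°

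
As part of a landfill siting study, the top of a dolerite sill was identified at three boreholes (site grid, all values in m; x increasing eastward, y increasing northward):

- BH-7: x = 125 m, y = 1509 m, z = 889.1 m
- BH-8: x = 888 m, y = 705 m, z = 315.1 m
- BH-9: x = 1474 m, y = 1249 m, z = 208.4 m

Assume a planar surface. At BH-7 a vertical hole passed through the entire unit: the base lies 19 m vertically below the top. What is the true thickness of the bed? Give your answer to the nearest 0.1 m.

16.8 m

Let the plane be z = a·x + b·y + c.
BH-8−BH-7: 763a − 804b = −574;  BH-9−BH-7: 1349a − 260b = −680.7.
Solving gives a = −0.44915, b = 0.28769.
|∇z| = √(a²+b²) = 0.53338, so dip δ = arctan(0.53338) = 28.07°.
True thickness = vertical thickness × cos δ = 19 × cos 28.07° = 16.8 m.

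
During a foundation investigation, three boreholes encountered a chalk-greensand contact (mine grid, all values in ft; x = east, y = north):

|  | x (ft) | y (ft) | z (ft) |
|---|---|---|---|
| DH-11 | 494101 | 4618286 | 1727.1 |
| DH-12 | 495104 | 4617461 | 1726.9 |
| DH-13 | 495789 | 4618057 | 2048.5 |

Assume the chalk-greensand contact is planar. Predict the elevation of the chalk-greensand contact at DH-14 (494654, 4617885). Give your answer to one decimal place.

Two edge vectors: DH-11→DH-12 = (1003, -825, -0.2), DH-11→DH-13 = (1688, -229, 321.4).
Normal n = (DH-11→DH-12) × (DH-11→DH-13) = (-265200.8, -322701.8, 1162913).
So ∂z/∂x = −n_x/n_z = 0.228048702 and ∂z/∂y = −n_y/n_z = 0.277494361.
Intercept c from DH-11: 1727.1 − 112679.09 − 1281548.32 = −1392500.31.
At (494654, 4617885): z = 112805.2 + 1281437.0 − 1392500.31 = 1741.9 ft.

1741.9 ft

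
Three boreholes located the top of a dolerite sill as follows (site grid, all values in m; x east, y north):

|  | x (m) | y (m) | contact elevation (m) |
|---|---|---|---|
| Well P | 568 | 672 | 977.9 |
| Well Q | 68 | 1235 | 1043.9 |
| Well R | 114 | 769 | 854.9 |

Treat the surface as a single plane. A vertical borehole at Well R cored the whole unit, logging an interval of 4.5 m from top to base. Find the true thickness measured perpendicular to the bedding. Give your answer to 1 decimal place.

3.9 m

Two edge vectors: Well P→Well Q = (-500, 563, 66), Well P→Well R = (-454, 97, -123).
Normal n = (Well P→Well Q) × (Well P→Well R) = (-75651, -91464, 207102).
So ∂z/∂x = −n_x/n_z = 0.36528 and ∂z/∂y = −n_y/n_z = 0.44164.
|∇z| = √(a²+b²) = 0.57313, so dip δ = arctan(0.57313) = 29.82°.
True thickness = vertical thickness × cos δ = 4.5 × cos 29.82° = 3.9 m.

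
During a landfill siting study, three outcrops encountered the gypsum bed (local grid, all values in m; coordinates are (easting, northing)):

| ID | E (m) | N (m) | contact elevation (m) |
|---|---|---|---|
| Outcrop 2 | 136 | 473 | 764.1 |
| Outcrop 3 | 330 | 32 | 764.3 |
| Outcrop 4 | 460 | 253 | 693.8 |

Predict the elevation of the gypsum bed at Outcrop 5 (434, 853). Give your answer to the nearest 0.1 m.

619.8 m

Let the plane be z = a·E + b·N + c.
Outcrop 3−Outcrop 2: 194a − 441b = 0.2;  Outcrop 4−Outcrop 2: 324a − 220b = −70.3.
Solving gives a = −0.30983, b = −0.13675.
Then c = 764.1 − a·136 − b·473 = 870.92.
At (434, 853): z = −134.5 − 116.6 + 870.92 = 619.8 m.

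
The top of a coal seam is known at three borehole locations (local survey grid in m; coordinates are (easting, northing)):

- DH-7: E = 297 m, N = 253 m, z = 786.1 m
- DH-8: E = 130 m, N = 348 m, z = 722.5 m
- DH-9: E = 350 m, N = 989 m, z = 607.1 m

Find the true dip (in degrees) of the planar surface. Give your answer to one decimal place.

19.2°

Two edge vectors: DH-7→DH-8 = (-167, 95, -63.6), DH-7→DH-9 = (53, 736, -179).
Normal n = (DH-7→DH-8) × (DH-7→DH-9) = (29804.6, -33263.8, -127947).
So ∂z/∂E = −n_x/n_z = 0.23294 and ∂z/∂N = −n_y/n_z = −0.25998.
Gradient magnitude |∇z| = √(a² + b²) = √(0.05426 + 0.06759) = 0.34908.
True dip = arctan(0.34908) = 19.2°, dipping toward NW (azimuth ≈ 318°).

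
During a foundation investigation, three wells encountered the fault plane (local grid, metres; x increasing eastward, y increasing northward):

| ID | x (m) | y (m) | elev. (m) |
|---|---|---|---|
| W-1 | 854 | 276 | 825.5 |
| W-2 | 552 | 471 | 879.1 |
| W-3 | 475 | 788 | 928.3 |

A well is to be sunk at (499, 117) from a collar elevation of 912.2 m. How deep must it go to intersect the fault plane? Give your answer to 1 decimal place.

Let the plane be z = a·x + b·y + c.
W-2−W-1: −302a + 195b = 53.6;  W-3−W-1: −379a + 512b = 102.8.
Solving gives a = −0.09164, b = 0.13295.
Then c = 825.5 − a·854 − b·276 = 867.07.
At (499, 117): z_contact = −45.73 + 15.55 + 867.07 = 836.89 m.
Depth below ground = 912.2 − 836.89 = 75.3 m.

75.3 m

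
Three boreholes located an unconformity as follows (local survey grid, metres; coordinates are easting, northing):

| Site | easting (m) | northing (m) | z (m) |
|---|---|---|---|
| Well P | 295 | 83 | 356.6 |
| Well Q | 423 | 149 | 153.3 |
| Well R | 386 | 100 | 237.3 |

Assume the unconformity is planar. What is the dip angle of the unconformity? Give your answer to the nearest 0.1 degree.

55.0°

Two edge vectors: Well P→Well Q = (128, 66, -203.3), Well P→Well R = (91, 17, -119.3).
Normal n = (Well P→Well Q) × (Well P→Well R) = (-4417.7, -3229.9, -3830).
So ∂z/∂easting = −n_x/n_z = −1.15345 and ∂z/∂northing = −n_y/n_z = −0.84332.
Gradient magnitude |∇z| = √(a² + b²) = √(1.33044 + 0.71118) = 1.42885.
True dip = arctan(1.42885) = 55.0°, dipping toward NE (azimuth ≈ 054°).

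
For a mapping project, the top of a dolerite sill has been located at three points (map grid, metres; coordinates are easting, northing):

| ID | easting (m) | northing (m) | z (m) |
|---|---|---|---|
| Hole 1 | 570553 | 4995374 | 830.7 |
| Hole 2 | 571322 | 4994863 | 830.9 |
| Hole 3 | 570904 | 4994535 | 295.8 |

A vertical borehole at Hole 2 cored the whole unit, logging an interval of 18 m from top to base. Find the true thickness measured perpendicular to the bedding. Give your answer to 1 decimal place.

Two edge vectors: Hole 1→Hole 2 = (769, -511, 0.2), Hole 1→Hole 3 = (351, -839, -534.9).
Normal n = (Hole 1→Hole 2) × (Hole 1→Hole 3) = (273501.7, 411408.3, -465830).
So ∂z/∂easting = −n_x/n_z = 0.58713 and ∂z/∂northing = −n_y/n_z = 0.88317.
|∇z| = √(a²+b²) = 1.06052, so dip δ = arctan(1.06052) = 46.68°.
True thickness = vertical thickness × cos δ = 18 × cos 46.68° = 12.3 m.

12.3 m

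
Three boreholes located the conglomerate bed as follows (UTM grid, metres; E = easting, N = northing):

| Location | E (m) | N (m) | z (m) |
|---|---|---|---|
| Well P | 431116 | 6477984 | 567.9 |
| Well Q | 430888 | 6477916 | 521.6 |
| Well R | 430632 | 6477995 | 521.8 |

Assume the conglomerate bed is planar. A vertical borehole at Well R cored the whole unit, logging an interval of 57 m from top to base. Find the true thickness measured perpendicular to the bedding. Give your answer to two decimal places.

53.78 m

Let the plane be z = a·E + b·N + c.
Well Q−Well P: −228a − 68b = −46.3;  Well R−Well P: −484a + 11b = −46.1.
Solving gives a = 0.10288, b = 0.33592.
|∇z| = √(a²+b²) = 0.35132, so dip δ = arctan(0.35132) = 19.36°.
True thickness = vertical thickness × cos δ = 57 × cos 19.36° = 53.78 m.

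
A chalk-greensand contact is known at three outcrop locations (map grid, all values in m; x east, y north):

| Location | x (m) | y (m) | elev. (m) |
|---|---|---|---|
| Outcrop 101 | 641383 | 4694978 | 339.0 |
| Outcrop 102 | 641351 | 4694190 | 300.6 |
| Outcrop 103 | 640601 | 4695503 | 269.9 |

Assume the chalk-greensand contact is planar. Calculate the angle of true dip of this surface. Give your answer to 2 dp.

7.17°

Let the plane be z = a·x + b·y + c.
Outcrop 102−Outcrop 101: −32a − 788b = −38.4;  Outcrop 103−Outcrop 101: −782a + 525b = −69.1.
Solving gives a = 0.11787, b = 0.04394.
Gradient magnitude |∇z| = √(a² + b²) = √(0.01389 + 0.00193) = 0.12579.
True dip = arctan(0.12579) = 7.17°, dipping toward WSW (azimuth ≈ 250°).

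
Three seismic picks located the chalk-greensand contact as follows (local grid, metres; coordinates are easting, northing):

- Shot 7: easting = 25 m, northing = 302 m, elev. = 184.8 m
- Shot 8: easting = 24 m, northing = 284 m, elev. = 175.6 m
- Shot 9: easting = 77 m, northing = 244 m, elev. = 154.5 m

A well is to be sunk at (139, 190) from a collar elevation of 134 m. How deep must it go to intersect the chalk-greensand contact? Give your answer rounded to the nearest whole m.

Let the plane be z = a·easting + b·northing + c.
Shot 8−Shot 7: −1a − 18b = −9.2;  Shot 9−Shot 7: 52a − 58b = −30.3.
Solving gives a = −0.01187, b = 0.51177.
Then c = 184.8 − a·25 − b·302 = 30.54.
At (139, 190): z_contact = −1.7 + 97.2 + 30.54 = 126.1 m.
Depth below ground = 134 − 126.1 = 8 m.

8 m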